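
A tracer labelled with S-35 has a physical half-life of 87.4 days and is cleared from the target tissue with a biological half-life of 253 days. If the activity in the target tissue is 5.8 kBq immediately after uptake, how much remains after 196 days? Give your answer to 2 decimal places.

1/t_eff = 1/t_phys + 1/t_biol = 1/87.4 + 1/253 = 0.015394 per day.
t_eff = 87.4 × 253 / (87.4 + 253) ≈ 64.959 days.
Remaining = 5.8 × (1/2)^(196/64.959) = 5.8 × (1/2)^3.0173 ≈ 0.71637 kBq.

0.72 kBq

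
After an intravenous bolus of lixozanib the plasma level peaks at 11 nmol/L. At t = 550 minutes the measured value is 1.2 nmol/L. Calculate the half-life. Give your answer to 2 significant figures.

A/A₀ = 1.2/11 ≈ 0.10909.
n = log₂(9.1667) ≈ 3.1964 half-lives elapsed in 550 minutes.
t½ = 550/3.1964 ≈ 172.07 minutes.

170 minutes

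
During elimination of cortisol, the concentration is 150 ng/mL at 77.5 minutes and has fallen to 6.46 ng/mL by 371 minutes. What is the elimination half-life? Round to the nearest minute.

Over Δt = 371 − 77.5 = 293.5 minutes, the level fell by a factor of 150/6.46 ≈ 23.22.
n = log₂(23.22) ≈ 4.5373 half-lives, so t½ = 293.5/4.5373 ≈ 64.686 minutes.

65 minutes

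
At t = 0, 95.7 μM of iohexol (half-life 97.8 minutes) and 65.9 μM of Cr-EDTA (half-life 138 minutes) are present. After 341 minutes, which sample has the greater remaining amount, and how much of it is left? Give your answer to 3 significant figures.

Cr-EDTA, 11.9 μM

iohexol: 95.7 × (1/2)^3.4867 ≈ 8.5371 μM.
Cr-EDTA: 65.9 × (1/2)^2.471 ≈ 11.886 μM.
Cr-EDTA has more remaining, at ≈ 11.886 μM.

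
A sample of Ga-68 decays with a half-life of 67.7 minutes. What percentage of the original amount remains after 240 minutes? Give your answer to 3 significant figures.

8.57%

n = 240/67.7 ≈ 3.5451 half-lives.
Fraction remaining = (1/2)^3.5451 ≈ 0.085671, i.e. 8.5671%.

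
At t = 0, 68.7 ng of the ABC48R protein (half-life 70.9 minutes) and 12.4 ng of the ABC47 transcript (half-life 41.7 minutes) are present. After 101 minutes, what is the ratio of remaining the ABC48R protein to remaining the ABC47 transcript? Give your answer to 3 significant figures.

11.1

ABC48R protein: 68.7 × (1/2)^(101/70.9) = 68.7 × (1/2)^1.4245 ≈ 25.593 ng.
ABC47 transcript: 12.4 × (1/2)^(101/41.7) = 12.4 × (1/2)^2.4221 ≈ 2.3137 ng.
Ratio ≈ 25.593 / 2.3137 ≈ 11.062.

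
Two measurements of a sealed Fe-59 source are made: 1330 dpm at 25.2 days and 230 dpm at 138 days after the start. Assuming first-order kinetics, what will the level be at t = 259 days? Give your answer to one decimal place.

35.0 dpm

Over Δt = 138 − 25.2 = 112.8 days, the level fell by a factor of 1330/230 ≈ 5.7826.
n = log₂(5.7826) ≈ 2.5317 half-lives, so t½ = 112.8/2.5317 ≈ 44.555 days.
From t = 138 to t = 259: 230 × (1/2)^((259−138)/44.555) ≈ 35.011 dpm.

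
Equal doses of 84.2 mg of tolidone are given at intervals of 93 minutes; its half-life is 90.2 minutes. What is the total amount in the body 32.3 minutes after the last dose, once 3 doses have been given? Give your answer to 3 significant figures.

114 mg

The 3 doses were given 218.3, 125.3, 32.3 minutes ago.
Total = 84.2·(1/2)^(218.3/90.2) + 84.2·(1/2)^(125.3/90.2) + 84.2·(1/2)^(32.3/90.2)
      = 15.731 + 32.147 + 65.692 ≈ 113.57 mg.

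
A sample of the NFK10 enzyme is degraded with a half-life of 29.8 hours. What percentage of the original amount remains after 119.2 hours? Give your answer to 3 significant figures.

6.25%

n = 119.2/29.8 ≈ 4 half-lives.
Fraction remaining = (1/2)^4 ≈ 0.0625, i.e. 6.25%.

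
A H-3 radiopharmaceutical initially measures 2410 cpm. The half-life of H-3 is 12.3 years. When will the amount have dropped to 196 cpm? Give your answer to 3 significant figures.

Fraction remaining = 196/2410 ≈ 0.081328.
n = log₂(2410/196) = ln(12.296)/ln 2 ≈ 3.6201 half-lives.
t = n × t½ = 3.6201 × 12.3 ≈ 44.527 years.

44.5 years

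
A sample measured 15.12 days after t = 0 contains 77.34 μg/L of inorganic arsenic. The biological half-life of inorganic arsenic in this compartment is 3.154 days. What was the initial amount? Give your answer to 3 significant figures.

2150 μg/L

Number of half-lives elapsed: n = 15.12/3.154 ≈ 4.7939.
A₀ = A × 2^n = 77.34 × 2^4.7939 = 77.34 × 27.74 ≈ 2145.4 μg/L.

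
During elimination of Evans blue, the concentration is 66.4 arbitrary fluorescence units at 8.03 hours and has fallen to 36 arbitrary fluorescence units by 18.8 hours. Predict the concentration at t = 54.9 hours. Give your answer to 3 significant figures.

Over Δt = 18.8 − 8.03 = 10.77 hours, the level fell by a factor of 66.4/36 ≈ 1.8444.
n = log₂(1.8444) ≈ 0.88319 half-lives, so t½ = 10.77/0.88319 ≈ 12.194 hours.
From t = 18.8 to t = 54.9: 36 × (1/2)^((54.9−18.8)/12.194) ≈ 4.6254 arbitrary fluorescence units.

4.63 arbitrary fluorescence units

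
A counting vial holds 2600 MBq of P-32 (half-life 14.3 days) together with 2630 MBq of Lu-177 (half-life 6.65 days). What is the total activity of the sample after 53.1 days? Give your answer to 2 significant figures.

210 MBq

P-32: 2600 × (1/2)^(53.1/14.3) = 2600 × (1/2)^3.7133 ≈ 198.23 MBq.
Lu-177: 2630 × (1/2)^(53.1/6.65) = 2630 × (1/2)^7.985 ≈ 10.381 MBq.
Total = 198.23 + 10.381 ≈ 208.61 MBq.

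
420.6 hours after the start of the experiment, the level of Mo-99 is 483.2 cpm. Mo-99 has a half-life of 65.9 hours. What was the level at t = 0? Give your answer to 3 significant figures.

40300 cpm

Number of half-lives elapsed: n = 420.6/65.9 ≈ 6.3824.
A₀ = A × 2^n = 483.2 × 2^6.3824 = 483.2 × 83.424 ≈ 40311 cpm.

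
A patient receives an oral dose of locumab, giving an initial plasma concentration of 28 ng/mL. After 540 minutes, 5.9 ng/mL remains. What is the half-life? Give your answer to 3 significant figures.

A/A₀ = 5.9/28 ≈ 0.21071.
n = log₂(4.7458) ≈ 2.2466 half-lives elapsed in 540 minutes.
t½ = 540/2.2466 ≈ 240.36 minutes.

240 minutes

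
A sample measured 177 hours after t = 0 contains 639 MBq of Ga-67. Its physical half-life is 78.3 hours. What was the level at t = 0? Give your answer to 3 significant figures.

3060 MBq

Number of half-lives elapsed: n = 177/78.3 ≈ 2.2605.
A₀ = A × 2^n = 639 × 2^2.2605 = 639 × 4.7917 ≈ 3061.9 MBq.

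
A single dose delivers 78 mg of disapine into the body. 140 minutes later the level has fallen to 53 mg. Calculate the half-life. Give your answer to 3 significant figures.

251 minutes

A/A₀ = 53/78 ≈ 0.67949.
n = log₂(1.4717) ≈ 0.55748 half-lives elapsed in 140 minutes.
t½ = 140/0.55748 ≈ 251.13 minutes.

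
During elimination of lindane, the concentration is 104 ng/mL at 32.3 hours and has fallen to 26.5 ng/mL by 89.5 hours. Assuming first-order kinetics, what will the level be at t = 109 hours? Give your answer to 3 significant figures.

16.6 ng/mL

Over Δt = 89.5 − 32.3 = 57.2 hours, the level fell by a factor of 104/26.5 ≈ 3.9245.
n = log₂(3.9245) ≈ 1.9725 half-lives, so t½ = 57.2/1.9725 ≈ 28.998 hours.
From t = 89.5 to t = 109: 26.5 × (1/2)^((109−89.5)/28.998) ≈ 16.627 ng/mL.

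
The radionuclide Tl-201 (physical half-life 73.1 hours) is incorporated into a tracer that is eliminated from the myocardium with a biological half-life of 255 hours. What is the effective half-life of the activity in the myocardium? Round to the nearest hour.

57 hours

1/t_eff = 1/t_phys + 1/t_biol = 1/73.1 + 1/255 = 0.017601 per hour.
t_eff = 73.1 × 255 / (73.1 + 255) ≈ 56.813 hours.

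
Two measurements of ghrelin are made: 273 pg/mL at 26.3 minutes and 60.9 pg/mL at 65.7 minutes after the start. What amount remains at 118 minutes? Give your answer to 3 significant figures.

Over Δt = 65.7 − 26.3 = 39.4 minutes, the level fell by a factor of 273/60.9 ≈ 4.4828.
n = log₂(4.4828) ≈ 2.1644 half-lives, so t½ = 39.4/2.1644 ≈ 18.204 minutes.
From t = 65.7 to t = 118: 60.9 × (1/2)^((118−65.7)/18.204) ≈ 8.3128 pg/mL.

8.31 pg/mL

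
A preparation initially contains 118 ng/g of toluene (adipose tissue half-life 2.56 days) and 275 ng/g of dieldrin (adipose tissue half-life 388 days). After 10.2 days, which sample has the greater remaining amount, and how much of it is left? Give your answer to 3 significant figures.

toluene: 118 × (1/2)^3.9844 ≈ 7.4553 ng/g.
dieldrin: 275 × (1/2)^0.026289 ≈ 270.03 ng/g.
Dieldrin has more remaining, at ≈ 270.03 ng/g.

dieldrin, 270 ng/g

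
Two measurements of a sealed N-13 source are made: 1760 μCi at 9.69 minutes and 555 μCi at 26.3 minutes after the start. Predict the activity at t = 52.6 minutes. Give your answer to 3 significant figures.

89.3 μCi

Over Δt = 26.3 − 9.69 = 16.61 minutes, the level fell by a factor of 1760/555 ≈ 3.1712.
n = log₂(3.1712) ≈ 1.665 half-lives, so t½ = 16.61/1.665 ≈ 9.9759 minutes.
From t = 26.3 to t = 52.6: 555 × (1/2)^((52.6−26.3)/9.9759) ≈ 89.263 μCi.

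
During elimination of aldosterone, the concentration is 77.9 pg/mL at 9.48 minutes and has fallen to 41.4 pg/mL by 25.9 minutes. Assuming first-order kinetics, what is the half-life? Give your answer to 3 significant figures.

Over Δt = 25.9 − 9.48 = 16.42 minutes, the level fell by a factor of 77.9/41.4 ≈ 1.8816.
n = log₂(1.8816) ≈ 0.91199 half-lives, so t½ = 16.42/0.91199 ≈ 18.005 minutes.

18.0 minutes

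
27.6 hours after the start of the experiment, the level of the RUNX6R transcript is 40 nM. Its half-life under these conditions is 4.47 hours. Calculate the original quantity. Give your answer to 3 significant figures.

2890 nM

Number of half-lives elapsed: n = 27.6/4.47 ≈ 6.1745.
A₀ = A × 2^n = 40 × 2^6.1745 = 40 × 72.229 ≈ 2889.1 nM.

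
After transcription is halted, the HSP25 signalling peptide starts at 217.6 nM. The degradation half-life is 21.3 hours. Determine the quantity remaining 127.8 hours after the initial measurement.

Elapsed time is 6 half-lives (127.8/21.3).
Each half-life halves the amount: 217.6 × (1/2)^6 = 217.6/64 = 3.4 nM.

3.4 nM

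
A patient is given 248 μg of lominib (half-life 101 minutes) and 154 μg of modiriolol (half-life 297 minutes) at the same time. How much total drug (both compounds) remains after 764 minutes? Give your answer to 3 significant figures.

lominib: 248 × (1/2)^(764/101) = 248 × (1/2)^7.5644 ≈ 1.3102 μg.
modiriolol: 154 × (1/2)^(764/297) = 154 × (1/2)^2.5724 ≈ 25.891 μg.
Total = 1.3102 + 25.891 ≈ 27.202 μg.

27.2 μg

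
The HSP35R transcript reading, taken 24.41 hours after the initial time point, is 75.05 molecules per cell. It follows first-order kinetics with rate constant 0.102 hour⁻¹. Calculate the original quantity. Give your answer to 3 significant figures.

t½ = ln 2 / k = 0.69315 / 0.102 ≈ 6.7956 hours.
Number of half-lives elapsed: n = 24.41/6.7956 ≈ 3.5921.
A₀ = A × 2^n = 75.05 × 2^3.5921 = 75.05 × 12.059 ≈ 905.04 molecules per cell.

905 molecules per cell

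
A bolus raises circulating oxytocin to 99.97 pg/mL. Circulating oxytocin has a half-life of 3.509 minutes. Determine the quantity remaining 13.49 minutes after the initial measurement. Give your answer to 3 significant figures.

6.96 pg/mL

Number of half-lives: n = 13.49/3.509 ≈ 3.8444.
Remaining = 99.97 × (1/2)^3.8444 = 99.97 × 0.069618 ≈ 6.9597 pg/mL.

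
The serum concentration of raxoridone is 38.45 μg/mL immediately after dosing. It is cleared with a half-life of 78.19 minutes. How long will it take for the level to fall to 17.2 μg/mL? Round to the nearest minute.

Fraction remaining = 17.2/38.45 ≈ 0.44733.
n = log₂(38.45/17.2) = ln(2.2355)/ln 2 ≈ 1.1606 half-lives.
t = n × t½ = 1.1606 × 78.19 ≈ 90.745 minutes.

91 minutes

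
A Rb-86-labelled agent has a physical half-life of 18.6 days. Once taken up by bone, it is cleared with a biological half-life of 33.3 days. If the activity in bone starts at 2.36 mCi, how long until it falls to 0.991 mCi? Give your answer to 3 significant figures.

1/t_eff = 1/t_phys + 1/t_biol = 1/18.6 + 1/33.3 = 0.083793 per day.
t_eff = 18.6 × 33.3 / (18.6 + 33.3) ≈ 11.934 days.
n = log₂(2.36/0.991) ≈ 1.2518; t = 1.2518 × 11.934 ≈ 14.939 days.

14.9 days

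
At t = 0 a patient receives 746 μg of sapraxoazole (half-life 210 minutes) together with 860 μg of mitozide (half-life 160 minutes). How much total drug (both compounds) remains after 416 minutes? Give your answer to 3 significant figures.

sapraxoazole: 746 × (1/2)^(416/210) = 746 × (1/2)^1.981 ≈ 188.98 μg.
mitozide: 860 × (1/2)^(416/160) = 860 × (1/2)^2.6 ≈ 141.85 μg.
Total = 188.98 + 141.85 ≈ 330.83 μg.

331 μg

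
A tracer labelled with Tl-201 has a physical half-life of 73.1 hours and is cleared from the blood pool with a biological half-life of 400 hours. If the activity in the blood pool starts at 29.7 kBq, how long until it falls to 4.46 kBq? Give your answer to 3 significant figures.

169 hours

1/t_eff = 1/t_phys + 1/t_biol = 1/73.1 + 1/400 = 0.01618 per hour.
t_eff = 73.1 × 400 / (73.1 + 400) ≈ 61.805 hours.
n = log₂(29.7/4.46) ≈ 2.7353; t = 2.7353 × 61.805 ≈ 169.06 hours.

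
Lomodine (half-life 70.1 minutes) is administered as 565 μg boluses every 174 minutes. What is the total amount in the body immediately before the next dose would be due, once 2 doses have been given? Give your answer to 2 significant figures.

120 μg

The 2 doses were given 348, 174 minutes ago.
Total = 565·(1/2)^(348/70.1) + 565·(1/2)^(174/70.1)
      = 18.098 + 101.12 ≈ 119.22 μg.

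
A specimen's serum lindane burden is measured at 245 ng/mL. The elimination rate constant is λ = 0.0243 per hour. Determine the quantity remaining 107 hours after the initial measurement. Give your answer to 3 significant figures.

18.2 ng/mL

t½ = ln 2 / λ = 0.69315 / 0.0243 ≈ 28.525 hours.
Number of half-lives: n = 107/28.525 ≈ 3.7512.
Remaining = 245 × (1/2)^3.7512 = 245 × 0.074266 ≈ 18.195 ng/mL.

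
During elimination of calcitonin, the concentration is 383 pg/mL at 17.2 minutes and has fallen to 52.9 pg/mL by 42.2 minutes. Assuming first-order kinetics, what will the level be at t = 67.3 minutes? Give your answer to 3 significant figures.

7.25 pg/mL

Over Δt = 42.2 − 17.2 = 25 minutes, the level fell by a factor of 383/52.9 ≈ 7.2401.
n = log₂(7.2401) ≈ 2.856 half-lives, so t½ = 25/2.856 ≈ 8.7535 minutes.
From t = 42.2 to t = 67.3: 52.9 × (1/2)^((67.3−42.2)/8.7535) ≈ 7.2489 pg/mL.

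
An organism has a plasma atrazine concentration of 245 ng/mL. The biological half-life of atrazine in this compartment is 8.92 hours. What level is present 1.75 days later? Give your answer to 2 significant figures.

Convert the elapsed time: 1.75 days = 42 hours.
Number of half-lives: n = 42/8.92 ≈ 4.7085.
Remaining = 245 × (1/2)^4.7085 = 245 × 0.038247 ≈ 9.3704 ng/mL.

9.4 ng/mL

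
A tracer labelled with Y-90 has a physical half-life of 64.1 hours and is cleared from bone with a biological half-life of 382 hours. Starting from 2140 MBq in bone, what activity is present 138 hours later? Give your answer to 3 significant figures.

1/t_eff = 1/t_phys + 1/t_biol = 1/64.1 + 1/382 = 0.018218 per hour.
t_eff = 64.1 × 382 / (64.1 + 382) ≈ 54.889 hours.
Remaining = 2140 × (1/2)^(138/54.889) = 2140 × (1/2)^2.5141 ≈ 374.61 MBq.

375 MBq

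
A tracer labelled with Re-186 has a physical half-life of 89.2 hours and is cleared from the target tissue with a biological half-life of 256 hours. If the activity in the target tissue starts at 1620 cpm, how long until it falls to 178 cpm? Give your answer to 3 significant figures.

1/t_eff = 1/t_phys + 1/t_biol = 1/89.2 + 1/256 = 0.015117 per hour.
t_eff = 89.2 × 256 / (89.2 + 256) ≈ 66.151 hours.
n = log₂(1620/178) ≈ 3.186; t = 3.186 × 66.151 ≈ 210.76 hours.

211 hours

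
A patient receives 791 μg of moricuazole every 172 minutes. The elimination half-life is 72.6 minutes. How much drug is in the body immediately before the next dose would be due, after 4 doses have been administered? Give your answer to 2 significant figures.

The 4 doses were given 688, 516, 344, 172 minutes ago.
Total = 791·(1/2)^(688/72.6) + 791·(1/2)^(516/72.6) + 791·(1/2)^(344/72.6) + 791·(1/2)^(172/72.6)
      = 1.1103 + 5.7362 + 29.635 + 153.11 ≈ 189.59 μg.

190 μg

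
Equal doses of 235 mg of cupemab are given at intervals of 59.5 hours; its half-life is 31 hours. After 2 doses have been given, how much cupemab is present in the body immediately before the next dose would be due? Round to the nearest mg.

The 2 doses were given 119, 59.5 hours ago.
Total = 235·(1/2)^(119/31) + 235·(1/2)^(59.5/31)
      = 16.425 + 62.128 ≈ 78.552 mg.

79 mg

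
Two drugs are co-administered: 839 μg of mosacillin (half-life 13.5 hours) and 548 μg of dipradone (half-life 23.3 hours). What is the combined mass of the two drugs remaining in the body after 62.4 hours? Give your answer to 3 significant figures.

120 μg

mosacillin: 839 × (1/2)^(62.4/13.5) = 839 × (1/2)^4.6222 ≈ 34.067 μg.
dipradone: 548 × (1/2)^(62.4/23.3) = 548 × (1/2)^2.6781 ≈ 85.623 μg.
Total = 34.067 + 85.623 ≈ 119.69 μg.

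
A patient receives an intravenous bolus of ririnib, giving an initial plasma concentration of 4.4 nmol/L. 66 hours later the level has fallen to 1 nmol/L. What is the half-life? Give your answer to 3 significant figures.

30.9 hours

A/A₀ = 1/4.4 ≈ 0.22727.
n = log₂(4.4) ≈ 2.1375 half-lives elapsed in 66 hours.
t½ = 66/2.1375 ≈ 30.877 hours.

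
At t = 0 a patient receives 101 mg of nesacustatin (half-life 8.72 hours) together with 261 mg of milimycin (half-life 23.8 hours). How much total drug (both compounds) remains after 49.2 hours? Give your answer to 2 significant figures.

64 mg

nesacustatin: 101 × (1/2)^(49.2/8.72) = 101 × (1/2)^5.6422 ≈ 2.0223 mg.
milimycin: 261 × (1/2)^(49.2/23.8) = 261 × (1/2)^2.0672 ≈ 62.279 mg.
Total = 2.0223 + 62.279 ≈ 64.302 mg.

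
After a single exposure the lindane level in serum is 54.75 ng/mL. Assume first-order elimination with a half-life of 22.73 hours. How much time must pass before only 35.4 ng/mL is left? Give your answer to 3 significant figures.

Fraction remaining = 35.4/54.75 ≈ 0.64658.
n = log₂(54.75/35.4) = ln(1.5466)/ln 2 ≈ 0.62911 half-lives.
t = n × t½ = 0.62911 × 22.73 ≈ 14.3 hours.

14.3 hours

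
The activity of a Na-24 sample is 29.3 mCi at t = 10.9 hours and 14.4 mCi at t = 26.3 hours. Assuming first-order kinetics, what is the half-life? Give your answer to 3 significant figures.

15.0 hours

Over Δt = 26.3 − 10.9 = 15.4 hours, the level fell by a factor of 29.3/14.4 ≈ 2.0347.
n = log₂(2.0347) ≈ 1.0248 half-lives, so t½ = 15.4/1.0248 ≈ 15.027 hours.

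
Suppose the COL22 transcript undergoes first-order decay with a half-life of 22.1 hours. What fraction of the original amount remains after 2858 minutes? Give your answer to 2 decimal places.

0.22

2858 minutes = 47.6333 hours.
n = 47.6333/22.1 ≈ 2.1554 half-lives.
Fraction remaining = (1/2)^2.1554 ≈ 0.22448.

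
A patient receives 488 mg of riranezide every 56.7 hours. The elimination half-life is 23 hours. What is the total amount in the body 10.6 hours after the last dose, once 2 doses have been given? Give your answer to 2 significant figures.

420 mg

The 2 doses were given 67.3, 10.6 hours ago.
Total = 488·(1/2)^(67.3/23) + 488·(1/2)^(10.6/23)
      = 64.207 + 354.56 ≈ 418.76 mg.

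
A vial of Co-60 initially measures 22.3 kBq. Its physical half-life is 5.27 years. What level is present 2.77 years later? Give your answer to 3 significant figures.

15.5 kBq

Number of half-lives: n = 2.77/5.27 ≈ 0.52562.
Remaining = 22.3 × (1/2)^0.52562 = 22.3 × 0.69466 ≈ 15.491 kBq.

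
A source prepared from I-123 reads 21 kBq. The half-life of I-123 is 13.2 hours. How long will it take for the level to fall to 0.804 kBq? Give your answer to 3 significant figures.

Fraction remaining = 0.804/21 ≈ 0.038286.
n = log₂(21/0.804) = ln(26.119)/ln 2 ≈ 4.7071 half-lives.
t = n × t½ = 4.7071 × 13.2 ≈ 62.133 hours.

62.1 hours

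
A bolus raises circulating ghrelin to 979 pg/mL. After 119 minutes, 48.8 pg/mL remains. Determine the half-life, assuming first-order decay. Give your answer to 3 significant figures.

A/A₀ = 48.8/979 ≈ 0.049847.
n = log₂(20.061) ≈ 4.3264 half-lives elapsed in 119 minutes.
t½ = 119/4.3264 ≈ 27.506 minutes.

27.5 minutes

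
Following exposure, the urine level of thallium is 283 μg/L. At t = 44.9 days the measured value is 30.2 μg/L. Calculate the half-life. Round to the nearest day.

A/A₀ = 30.2/283 ≈ 0.10671.
n = log₂(9.3709) ≈ 3.2282 half-lives elapsed in 44.9 days.
t½ = 44.9/3.2282 ≈ 13.909 days.

14 days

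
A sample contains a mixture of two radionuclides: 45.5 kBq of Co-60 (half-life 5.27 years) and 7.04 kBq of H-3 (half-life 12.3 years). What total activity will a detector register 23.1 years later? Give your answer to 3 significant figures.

4.10 kBq

Co-60: 45.5 × (1/2)^(23.1/5.27) = 45.5 × (1/2)^4.3833 ≈ 2.1802 kBq.
H-3: 7.04 × (1/2)^(23.1/12.3) = 7.04 × (1/2)^1.878 ≈ 1.9152 kBq.
Total = 2.1802 + 1.9152 ≈ 4.0955 kBq.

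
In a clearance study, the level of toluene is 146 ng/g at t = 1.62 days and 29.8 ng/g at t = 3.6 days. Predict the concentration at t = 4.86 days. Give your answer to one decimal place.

10.8 ng/g

Over Δt = 3.6 − 1.62 = 1.98 days, the level fell by a factor of 146/29.8 ≈ 4.8993.
n = log₂(4.8993) ≈ 2.2926 half-lives, so t½ = 1.98/2.2926 ≈ 0.86365 days.
From t = 3.6 to t = 4.86: 29.8 × (1/2)^((4.86−3.6)/0.86365) ≈ 10.84 ng/g.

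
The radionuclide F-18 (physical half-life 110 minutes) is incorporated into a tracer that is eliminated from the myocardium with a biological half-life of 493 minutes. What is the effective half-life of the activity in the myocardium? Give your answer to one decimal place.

89.9 minutes

1/t_eff = 1/t_phys + 1/t_biol = 1/110 + 1/493 = 0.011119 per minute.
t_eff = 110 × 493 / (110 + 493) ≈ 89.934 minutes.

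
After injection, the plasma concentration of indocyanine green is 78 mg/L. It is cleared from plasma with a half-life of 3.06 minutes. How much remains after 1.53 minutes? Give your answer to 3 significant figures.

Number of half-lives: n = 1.53/3.06 ≈ 0.5.
Remaining = 78 × (1/2)^0.5 = 78 × 0.70711 ≈ 55.154 mg/L.

55.2 mg/L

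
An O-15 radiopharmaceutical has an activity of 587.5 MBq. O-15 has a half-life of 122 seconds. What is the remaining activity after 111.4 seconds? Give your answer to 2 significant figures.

310 MBq

Number of half-lives: n = 111.4/122 ≈ 0.91311.
Remaining = 587.5 × (1/2)^0.91311 = 587.5 × 0.53104 ≈ 311.98 MBq.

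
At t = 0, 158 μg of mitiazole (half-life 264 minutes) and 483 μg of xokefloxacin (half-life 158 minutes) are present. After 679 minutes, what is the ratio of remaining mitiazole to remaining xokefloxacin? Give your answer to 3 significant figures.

1.08

mitiazole: 158 × (1/2)^(679/264) = 158 × (1/2)^2.572 ≈ 26.572 μg.
xokefloxacin: 483 × (1/2)^(679/158) = 483 × (1/2)^4.2975 ≈ 24.563 μg.
Ratio ≈ 26.572 / 24.563 ≈ 1.0818.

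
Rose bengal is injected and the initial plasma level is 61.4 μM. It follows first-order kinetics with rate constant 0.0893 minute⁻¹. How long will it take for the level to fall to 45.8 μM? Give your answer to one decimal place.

t½ = ln 2 / λ = 0.69315 / 0.0893 ≈ 7.762 minutes.
Fraction remaining = 45.8/61.4 ≈ 0.74593.
n = log₂(61.4/45.8) = ln(1.3406)/ln 2 ≈ 0.42289 half-lives.
t = n × t½ = 0.42289 × 7.762 ≈ 3.2825 minutes.

3.3 minutes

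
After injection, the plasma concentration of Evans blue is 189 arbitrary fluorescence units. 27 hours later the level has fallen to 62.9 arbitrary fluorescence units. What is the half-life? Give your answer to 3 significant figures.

A/A₀ = 62.9/189 ≈ 0.3328.
n = log₂(3.0048) ≈ 1.5873 half-lives elapsed in 27 hours.
t½ = 27/1.5873 ≈ 17.011 hours.

17.0 hours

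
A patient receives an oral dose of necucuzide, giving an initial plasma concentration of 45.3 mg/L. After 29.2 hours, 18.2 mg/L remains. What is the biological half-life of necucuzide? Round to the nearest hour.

22 hours

A/A₀ = 18.2/45.3 ≈ 0.40177.
n = log₂(2.489) ≈ 1.3156 half-lives elapsed in 29.2 hours.
t½ = 29.2/1.3156 ≈ 22.196 hours.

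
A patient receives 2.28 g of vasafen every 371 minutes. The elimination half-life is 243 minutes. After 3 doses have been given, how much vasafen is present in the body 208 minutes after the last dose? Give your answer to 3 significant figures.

1.85 g

The 3 doses were given 950, 579, 208 minutes ago.
Total = 2.28·(1/2)^(950/243) + 2.28·(1/2)^(579/243) + 2.28·(1/2)^(208/243)
      = 0.15173 + 0.43719 + 1.2597 ≈ 1.8486 g.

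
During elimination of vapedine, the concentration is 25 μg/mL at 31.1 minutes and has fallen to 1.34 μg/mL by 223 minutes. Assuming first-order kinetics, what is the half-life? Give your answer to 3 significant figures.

45.5 minutes

Over Δt = 223 − 31.1 = 191.9 minutes, the level fell by a factor of 25/1.34 ≈ 18.657.
n = log₂(18.657) ≈ 4.2216 half-lives, so t½ = 191.9/4.2216 ≈ 45.456 minutes.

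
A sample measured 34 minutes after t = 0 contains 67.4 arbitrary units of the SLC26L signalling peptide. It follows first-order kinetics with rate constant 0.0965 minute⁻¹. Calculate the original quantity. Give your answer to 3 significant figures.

1790 arbitrary units

t½ = ln 2 / λ = 0.69315 / 0.0965 ≈ 7.1829 minutes.
Number of half-lives elapsed: n = 34/7.1829 ≈ 4.7335.
A₀ = A × 2^n = 67.4 × 2^4.7335 = 67.4 × 26.602 ≈ 1793 arbitrary units.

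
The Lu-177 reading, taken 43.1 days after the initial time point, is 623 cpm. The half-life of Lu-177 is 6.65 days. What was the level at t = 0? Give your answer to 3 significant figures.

55700 cpm

Number of half-lives elapsed: n = 43.1/6.65 ≈ 6.4812.
A₀ = A × 2^n = 623 × 2^6.4812 = 623 × 89.338 ≈ 55658 cpm.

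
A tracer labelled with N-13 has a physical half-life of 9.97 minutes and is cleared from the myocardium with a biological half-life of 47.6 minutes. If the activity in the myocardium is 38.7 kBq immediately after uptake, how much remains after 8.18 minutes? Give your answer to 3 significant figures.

1/t_eff = 1/t_phys + 1/t_biol = 1/9.97 + 1/47.6 = 0.12131 per minute.
t_eff = 9.97 × 47.6 / (9.97 + 47.6) ≈ 8.2434 minutes.
Remaining = 38.7 × (1/2)^(8.18/8.2434) = 38.7 × (1/2)^0.99231 ≈ 19.453 kBq.

19.5 kBq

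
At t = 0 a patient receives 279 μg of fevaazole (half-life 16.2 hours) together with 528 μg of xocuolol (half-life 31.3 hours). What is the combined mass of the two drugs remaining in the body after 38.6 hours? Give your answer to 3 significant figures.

278 μg

fevaazole: 279 × (1/2)^(38.6/16.2) = 279 × (1/2)^2.3827 ≈ 53.498 μg.
xocuolol: 528 × (1/2)^(38.6/31.3) = 528 × (1/2)^1.2332 ≈ 224.59 μg.
Total = 53.498 + 224.59 ≈ 278.09 μg.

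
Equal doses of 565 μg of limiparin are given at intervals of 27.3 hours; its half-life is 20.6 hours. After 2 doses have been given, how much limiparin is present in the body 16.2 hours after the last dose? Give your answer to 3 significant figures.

458 μg

The 2 doses were given 43.5, 16.2 hours ago.
Total = 565·(1/2)^(43.5/20.6) + 565·(1/2)^(16.2/20.6)
      = 130.73 + 327.58 ≈ 458.31 μg.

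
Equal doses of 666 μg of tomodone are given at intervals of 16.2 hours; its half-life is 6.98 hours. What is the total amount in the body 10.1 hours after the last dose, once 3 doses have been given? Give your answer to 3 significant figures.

303 μg

The 3 doses were given 42.5, 26.3, 10.1 hours ago.
Total = 666·(1/2)^(42.5/6.98) + 666·(1/2)^(26.3/6.98) + 666·(1/2)^(10.1/6.98)
      = 9.7849 + 48.89 + 244.28 ≈ 302.95 μg.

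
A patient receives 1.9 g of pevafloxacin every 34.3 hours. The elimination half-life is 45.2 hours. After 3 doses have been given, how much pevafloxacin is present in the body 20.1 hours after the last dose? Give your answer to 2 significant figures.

2.7 g

The 3 doses were given 88.7, 54.4, 20.1 hours ago.
Total = 1.9·(1/2)^(88.7/45.2) + 1.9·(1/2)^(54.4/45.2) + 1.9·(1/2)^(20.1/45.2)
      = 0.48755 + 0.825 + 1.396 ≈ 2.7086 g.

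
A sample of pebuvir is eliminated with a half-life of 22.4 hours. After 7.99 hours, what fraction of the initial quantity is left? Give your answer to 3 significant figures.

0.781

n = 7.99/22.4 ≈ 0.3567 half-lives.
Fraction remaining = (1/2)^0.3567 ≈ 0.78095.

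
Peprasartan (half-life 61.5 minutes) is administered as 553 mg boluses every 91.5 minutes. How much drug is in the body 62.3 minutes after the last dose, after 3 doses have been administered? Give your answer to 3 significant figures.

407 mg

The 3 doses were given 245.3, 153.8, 62.3 minutes ago.
Total = 553·(1/2)^(245.3/61.5) + 553·(1/2)^(153.8/61.5) + 553·(1/2)^(62.3/61.5)
      = 34.836 + 97.702 + 274.02 ≈ 406.56 mg.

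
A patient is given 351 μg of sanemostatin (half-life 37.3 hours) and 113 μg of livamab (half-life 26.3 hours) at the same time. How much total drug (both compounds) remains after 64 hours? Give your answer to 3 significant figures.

sanemostatin: 351 × (1/2)^(64/37.3) = 351 × (1/2)^1.7158 ≈ 106.85 μg.
livamab: 113 × (1/2)^(64/26.3) = 113 × (1/2)^2.4335 ≈ 20.919 μg.
Total = 106.85 + 20.919 ≈ 127.77 μg.

128 μg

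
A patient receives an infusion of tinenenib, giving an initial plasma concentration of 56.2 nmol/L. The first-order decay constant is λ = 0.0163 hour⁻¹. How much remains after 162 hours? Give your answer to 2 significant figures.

t½ = ln 2 / λ = 0.69315 / 0.0163 ≈ 42.524 hours.
Number of half-lives: n = 162/42.524 ≈ 3.8096.
Remaining = 56.2 × (1/2)^3.8096 = 56.2 × 0.071318 ≈ 4.0081 nmol/L.

4.0 nmol/L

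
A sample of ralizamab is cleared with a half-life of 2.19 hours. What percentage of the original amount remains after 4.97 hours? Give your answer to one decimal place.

n = 4.97/2.19 ≈ 2.2694 half-lives.
Fraction remaining = (1/2)^2.2694 ≈ 0.20742, i.e. 20.742%.

20.7%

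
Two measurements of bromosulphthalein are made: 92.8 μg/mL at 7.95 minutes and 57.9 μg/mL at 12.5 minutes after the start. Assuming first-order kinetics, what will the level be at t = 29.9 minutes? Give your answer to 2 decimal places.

9.53 μg/mL

Over Δt = 12.5 − 7.95 = 4.55 minutes, the level fell by a factor of 92.8/57.9 ≈ 1.6028.
n = log₂(1.6028) ≈ 0.68056 half-lives, so t½ = 4.55/0.68056 ≈ 6.6857 minutes.
From t = 12.5 to t = 29.9: 57.9 × (1/2)^((29.9−12.5)/6.6857) ≈ 9.5328 μg/mL.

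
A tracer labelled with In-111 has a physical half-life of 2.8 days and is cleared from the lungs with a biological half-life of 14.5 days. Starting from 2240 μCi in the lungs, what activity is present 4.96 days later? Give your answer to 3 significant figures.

1/t_eff = 1/t_phys + 1/t_biol = 1/2.8 + 1/14.5 = 0.42611 per day.
t_eff = 2.8 × 14.5 / (2.8 + 14.5) ≈ 2.3468 days.
Remaining = 2240 × (1/2)^(4.96/2.3468) = 2240 × (1/2)^2.1135 ≈ 517.63 μCi.

518 μCi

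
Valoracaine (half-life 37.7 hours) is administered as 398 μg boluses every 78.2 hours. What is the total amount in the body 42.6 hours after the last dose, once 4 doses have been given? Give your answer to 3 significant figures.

238 μg

The 4 doses were given 277.2, 199, 120.8, 42.6 hours ago.
Total = 398·(1/2)^(277.2/37.7) + 398·(1/2)^(199/37.7) + 398·(1/2)^(120.8/37.7) + 398·(1/2)^(42.6/37.7)
      = 2.4349 + 10.254 + 43.183 + 181.86 ≈ 237.73 μg.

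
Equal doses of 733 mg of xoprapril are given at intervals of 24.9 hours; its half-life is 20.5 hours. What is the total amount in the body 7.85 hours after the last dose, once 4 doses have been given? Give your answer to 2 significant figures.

950 mg

The 4 doses were given 82.55, 57.65, 32.75, 7.85 hours ago.
Total = 733·(1/2)^(82.55/20.5) + 733·(1/2)^(57.65/20.5) + 733·(1/2)^(32.75/20.5) + 733·(1/2)^(7.85/20.5)
      = 44.968 + 104.36 + 242.21 + 562.12 ≈ 953.66 mg.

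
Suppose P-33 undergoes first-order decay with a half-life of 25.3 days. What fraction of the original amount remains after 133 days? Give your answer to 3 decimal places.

n = 133/25.3 ≈ 5.2569 half-lives.
Fraction remaining = (1/2)^5.2569 ≈ 0.026152.

0.026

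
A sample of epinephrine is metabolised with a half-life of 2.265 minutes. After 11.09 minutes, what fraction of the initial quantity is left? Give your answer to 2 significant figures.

n = 11.09/2.265 ≈ 4.8962 half-lives.
Fraction remaining = (1/2)^4.8962 ≈ 0.03358.

0.034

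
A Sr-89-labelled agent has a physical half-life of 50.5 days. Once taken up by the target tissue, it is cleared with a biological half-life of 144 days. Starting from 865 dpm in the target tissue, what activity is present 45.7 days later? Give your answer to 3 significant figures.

1/t_eff = 1/t_phys + 1/t_biol = 1/50.5 + 1/144 = 0.026746 per day.
t_eff = 50.5 × 144 / (50.5 + 144) ≈ 37.388 days.
Remaining = 865 × (1/2)^(45.7/37.388) = 865 × (1/2)^1.2223 ≈ 370.74 dpm.

371 dpm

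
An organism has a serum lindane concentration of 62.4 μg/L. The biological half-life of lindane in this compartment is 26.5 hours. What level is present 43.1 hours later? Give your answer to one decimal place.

20.2 μg/L

Number of half-lives: n = 43.1/26.5 ≈ 1.6264.
Remaining = 62.4 × (1/2)^1.6264 = 62.4 × 0.32389 ≈ 20.211 μg/L.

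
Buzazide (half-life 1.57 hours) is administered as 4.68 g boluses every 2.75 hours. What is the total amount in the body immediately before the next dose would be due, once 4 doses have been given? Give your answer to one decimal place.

2.0 g

The 4 doses were given 11, 8.25, 5.5, 2.75 hours ago.
Total = 4.68·(1/2)^(11/1.57) + 4.68·(1/2)^(8.25/1.57) + 4.68·(1/2)^(5.5/1.57) + 4.68·(1/2)^(2.75/1.57)
      = 0.036401 + 0.12257 + 0.41275 + 1.3898 ≈ 1.9616 g.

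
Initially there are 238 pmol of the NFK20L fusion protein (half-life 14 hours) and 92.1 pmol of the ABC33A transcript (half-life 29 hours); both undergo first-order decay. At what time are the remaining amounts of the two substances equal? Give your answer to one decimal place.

37.1 hours

Set 238·(1/2)^(t/14) = 92.1·(1/2)^(t/29).
Taking log₂: log₂(238/92.1) = t·(1/14 − 1/29).
log₂(2.5841) = 1.3697; 1/14 − 1/29 = 0.036946.
t = 1.3697 / 0.036946 ≈ 37.073 hours.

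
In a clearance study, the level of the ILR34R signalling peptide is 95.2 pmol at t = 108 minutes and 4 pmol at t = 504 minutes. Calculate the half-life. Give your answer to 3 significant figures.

Over Δt = 504 − 108 = 396 minutes, the level fell by a factor of 95.2/4 ≈ 23.8.
n = log₂(23.8) ≈ 4.5729 half-lives, so t½ = 396/4.5729 ≈ 86.597 minutes.

86.6 minutes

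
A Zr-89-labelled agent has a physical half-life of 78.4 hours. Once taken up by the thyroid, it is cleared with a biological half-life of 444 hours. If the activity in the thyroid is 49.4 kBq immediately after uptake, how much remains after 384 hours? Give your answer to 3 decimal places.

1/t_eff = 1/t_phys + 1/t_biol = 1/78.4 + 1/444 = 0.015007 per hour.
t_eff = 78.4 × 444 / (78.4 + 444) ≈ 66.634 hours.
Remaining = 49.4 × (1/2)^(384/66.634) = 49.4 × (1/2)^5.7628 ≈ 0.9098 kBq.

0.910 kBq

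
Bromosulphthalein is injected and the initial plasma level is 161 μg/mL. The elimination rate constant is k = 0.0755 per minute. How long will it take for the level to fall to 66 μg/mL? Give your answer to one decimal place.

11.8 minutes

t½ = ln 2 / k = 0.69315 / 0.0755 ≈ 9.1808 minutes.
Fraction remaining = 66/161 ≈ 0.40994.
n = log₂(161/66) = ln(2.4394)/ln 2 ≈ 1.2865 half-lives.
t = n × t½ = 1.2865 × 9.1808 ≈ 11.811 minutes.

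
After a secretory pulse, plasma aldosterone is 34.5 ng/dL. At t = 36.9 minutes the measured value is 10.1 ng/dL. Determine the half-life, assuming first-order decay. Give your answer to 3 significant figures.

20.8 minutes

A/A₀ = 10.1/34.5 ≈ 0.29275.
n = log₂(3.4158) ≈ 1.7722 half-lives elapsed in 36.9 minutes.
t½ = 36.9/1.7722 ≈ 20.821 minutes.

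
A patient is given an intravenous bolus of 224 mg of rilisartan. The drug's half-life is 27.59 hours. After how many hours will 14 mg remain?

110.36 hours

14/224 = 1/16, so 4 half-lives have elapsed.
t = 4 × 27.59 = 110.36 hours.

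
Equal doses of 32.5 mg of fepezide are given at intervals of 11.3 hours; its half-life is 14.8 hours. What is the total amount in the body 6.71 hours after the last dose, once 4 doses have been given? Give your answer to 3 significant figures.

The 4 doses were given 40.61, 29.31, 18.01, 6.71 hours ago.
Total = 32.5·(1/2)^(40.61/14.8) + 32.5·(1/2)^(29.31/14.8) + 32.5·(1/2)^(18.01/14.8) + 32.5·(1/2)^(6.71/14.8)
      = 4.8516 + 8.2361 + 13.982 + 23.736 ≈ 50.805 mg.

50.8 mg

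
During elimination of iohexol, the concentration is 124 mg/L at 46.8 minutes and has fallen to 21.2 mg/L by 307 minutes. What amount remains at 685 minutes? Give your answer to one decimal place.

Over Δt = 307 − 46.8 = 260.2 minutes, the level fell by a factor of 124/21.2 ≈ 5.8491.
n = log₂(5.8491) ≈ 2.5482 half-lives, so t½ = 260.2/2.5482 ≈ 102.11 minutes.
From t = 307 to t = 685: 21.2 × (1/2)^((685−307)/102.11) ≈ 1.6292 mg/L.

1.6 mg/L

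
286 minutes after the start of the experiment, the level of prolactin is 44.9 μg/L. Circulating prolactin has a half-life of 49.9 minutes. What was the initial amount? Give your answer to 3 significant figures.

2390 μg/L

Number of half-lives elapsed: n = 286/49.9 ≈ 5.7315.
A₀ = A × 2^n = 44.9 × 2^5.7315 = 44.9 × 53.13 ≈ 2385.6 μg/L.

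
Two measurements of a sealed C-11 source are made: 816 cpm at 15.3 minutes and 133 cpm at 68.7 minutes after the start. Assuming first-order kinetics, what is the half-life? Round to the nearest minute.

20 minutes

Over Δt = 68.7 − 15.3 = 53.4 minutes, the level fell by a factor of 816/133 ≈ 6.1353.
n = log₂(6.1353) ≈ 2.6171 half-lives, so t½ = 53.4/2.6171 ≈ 20.404 minutes.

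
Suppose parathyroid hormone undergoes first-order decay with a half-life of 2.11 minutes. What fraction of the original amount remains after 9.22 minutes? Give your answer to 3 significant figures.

n = 9.22/2.11 ≈ 4.3697 half-lives.
Fraction remaining = (1/2)^4.3697 ≈ 0.048373.

0.0484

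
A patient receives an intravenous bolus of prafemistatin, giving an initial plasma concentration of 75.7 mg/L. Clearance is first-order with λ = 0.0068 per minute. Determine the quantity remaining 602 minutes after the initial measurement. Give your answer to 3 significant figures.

1.26 mg/L

t½ = ln 2 / λ = 0.69315 / 0.0068 ≈ 101.93 minutes.
Number of half-lives: n = 602/101.93 ≈ 5.9058.
Remaining = 75.7 × (1/2)^5.9058 = 75.7 × 0.016679 ≈ 1.2626 mg/L.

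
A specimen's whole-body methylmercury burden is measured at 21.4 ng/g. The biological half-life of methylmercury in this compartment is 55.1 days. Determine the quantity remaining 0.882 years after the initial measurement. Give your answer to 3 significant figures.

0.373 ng/g

Convert the elapsed time: 0.882 years = 321.93 days.
Number of half-lives: n = 321.93/55.1 ≈ 5.8426.
Remaining = 21.4 × (1/2)^5.8426 = 21.4 × 0.017426 ≈ 0.37291 ng/g.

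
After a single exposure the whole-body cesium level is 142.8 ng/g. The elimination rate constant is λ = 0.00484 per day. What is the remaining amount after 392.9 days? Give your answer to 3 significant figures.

21.3 ng/g

t½ = ln 2 / λ = 0.69315 / 0.00484 ≈ 143.21 days.
Number of half-lives: n = 392.9/143.21 ≈ 2.7435.
Remaining = 142.8 × (1/2)^2.7435 = 142.8 × 0.14932 ≈ 21.323 ng/g.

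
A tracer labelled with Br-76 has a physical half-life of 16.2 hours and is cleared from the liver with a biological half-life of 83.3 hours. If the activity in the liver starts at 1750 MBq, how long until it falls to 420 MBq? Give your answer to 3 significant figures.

1/t_eff = 1/t_phys + 1/t_biol = 1/16.2 + 1/83.3 = 0.073733 per hour.
t_eff = 16.2 × 83.3 / (16.2 + 83.3) ≈ 13.562 hours.
n = log₂(1750/420) ≈ 2.0589; t = 2.0589 × 13.562 ≈ 27.924 hours.

27.9 hours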